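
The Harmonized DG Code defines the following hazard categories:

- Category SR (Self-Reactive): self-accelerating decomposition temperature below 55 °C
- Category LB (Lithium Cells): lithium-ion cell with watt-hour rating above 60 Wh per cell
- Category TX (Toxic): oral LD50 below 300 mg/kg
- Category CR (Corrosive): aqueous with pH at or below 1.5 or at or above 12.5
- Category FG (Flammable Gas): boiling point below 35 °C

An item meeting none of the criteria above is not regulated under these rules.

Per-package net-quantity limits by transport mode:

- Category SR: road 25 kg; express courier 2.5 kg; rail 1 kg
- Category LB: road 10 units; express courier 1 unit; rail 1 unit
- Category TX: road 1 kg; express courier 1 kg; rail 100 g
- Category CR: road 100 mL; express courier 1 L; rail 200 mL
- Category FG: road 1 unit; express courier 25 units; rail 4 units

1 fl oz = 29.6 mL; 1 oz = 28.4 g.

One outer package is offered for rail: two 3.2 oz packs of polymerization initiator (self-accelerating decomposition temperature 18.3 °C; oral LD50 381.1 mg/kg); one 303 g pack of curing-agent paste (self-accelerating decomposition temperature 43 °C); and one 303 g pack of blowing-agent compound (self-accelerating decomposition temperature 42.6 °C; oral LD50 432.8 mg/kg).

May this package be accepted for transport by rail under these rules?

Yes

The polymerization initiator has self-accelerating decomposition temperature 18.3 °C, which is < 55 °C, so it is Category SR (Self-Reactive).
With self-accelerating decomposition temperature 43 °C (< 55 °C), the curing-agent paste falls in Category SR.
Self-accelerating decomposition temperature 42.6 °C meets the Category SR criterion (Self-Reactive), so the blowing-agent compound is Category SR.
Total Category SR: (two 3.2 oz packs = 181.76 g) + 303 g + 303 g = 787.76 g.
787.76 g is within the rail limit of 1 kg for Category SR.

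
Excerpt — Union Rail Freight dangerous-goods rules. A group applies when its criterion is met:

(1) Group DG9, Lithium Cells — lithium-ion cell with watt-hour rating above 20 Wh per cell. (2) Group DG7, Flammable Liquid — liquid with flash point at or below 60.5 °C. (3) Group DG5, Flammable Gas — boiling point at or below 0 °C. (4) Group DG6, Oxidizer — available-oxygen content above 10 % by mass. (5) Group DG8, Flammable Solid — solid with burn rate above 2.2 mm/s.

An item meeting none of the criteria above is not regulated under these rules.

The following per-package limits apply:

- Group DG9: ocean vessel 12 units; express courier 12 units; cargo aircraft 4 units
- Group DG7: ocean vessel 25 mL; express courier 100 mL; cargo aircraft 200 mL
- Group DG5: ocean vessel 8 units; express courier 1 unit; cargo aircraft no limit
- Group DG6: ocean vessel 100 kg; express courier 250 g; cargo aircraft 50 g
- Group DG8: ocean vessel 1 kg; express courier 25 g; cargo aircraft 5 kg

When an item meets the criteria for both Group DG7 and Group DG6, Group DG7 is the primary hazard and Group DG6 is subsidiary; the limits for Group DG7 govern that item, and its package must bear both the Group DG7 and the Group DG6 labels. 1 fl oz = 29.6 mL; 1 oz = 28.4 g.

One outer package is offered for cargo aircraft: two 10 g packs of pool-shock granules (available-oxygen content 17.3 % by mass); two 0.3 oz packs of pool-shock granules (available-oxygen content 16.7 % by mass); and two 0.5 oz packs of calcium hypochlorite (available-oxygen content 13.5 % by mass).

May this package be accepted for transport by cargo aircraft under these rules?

No

Pool-shock granules: available-oxygen content 17.3 % by mass > 10 % by mass → Group DG6 (Oxidizer).
Available-oxygen content 16.7 % by mass meets the Group DG6 criterion (Oxidizer), so the pool-shock granules are Group DG6.
The calcium hypochlorite has available-oxygen content 13.5 % by mass, which is > 10 % by mass, so it is Group DG6 (Oxidizer).
Group DG6 net quantity: (two 10 g packs = 20 g) + (two 0.3 oz packs = 17.04 g) + (two 0.5 oz packs = 28.4 g) = 65.44 g.
65.44 g > 50 g (cargo aircraft limit, Group DG6) — over the limit.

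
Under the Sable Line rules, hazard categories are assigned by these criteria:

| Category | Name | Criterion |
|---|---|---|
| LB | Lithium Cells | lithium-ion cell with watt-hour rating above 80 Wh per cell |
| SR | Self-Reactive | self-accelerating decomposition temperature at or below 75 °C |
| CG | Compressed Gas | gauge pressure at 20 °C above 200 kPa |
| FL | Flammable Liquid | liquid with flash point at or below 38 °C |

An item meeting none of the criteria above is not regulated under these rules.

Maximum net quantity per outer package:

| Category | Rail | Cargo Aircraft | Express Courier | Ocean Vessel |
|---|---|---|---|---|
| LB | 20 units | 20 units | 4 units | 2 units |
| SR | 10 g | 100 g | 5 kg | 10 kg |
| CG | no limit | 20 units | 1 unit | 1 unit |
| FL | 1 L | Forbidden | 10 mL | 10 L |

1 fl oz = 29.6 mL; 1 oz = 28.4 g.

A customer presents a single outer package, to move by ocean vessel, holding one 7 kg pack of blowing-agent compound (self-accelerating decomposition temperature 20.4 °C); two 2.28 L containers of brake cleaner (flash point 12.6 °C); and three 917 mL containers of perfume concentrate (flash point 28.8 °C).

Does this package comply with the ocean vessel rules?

With self-accelerating decomposition temperature 20.4 °C (≤ 75 °C), the blowing-agent compound falls in Category SR.
Flash point 12.6 °C meets the Category FL criterion (Flammable Liquid), so the brake cleaner is Category FL.
The perfume concentrate has flash point 28.8 °C, which is ≤ 38 °C, so it is Category FL (Flammable Liquid).
Category FL net quantity: (two 2.28 L containers = 4.56 L) + (three 917 mL containers = 2.751 L) = 7.311 L.
7.311 L ≤ 10 L (ocean vessel limit, Category FL) — within limit.
Category SR quantity: 7 kg.
7 kg ≤ 10 kg (ocean vessel limit, Category SR) — within limit.
Every hazard category is within its ocean vessel limit and no segregation rule is violated.

Yes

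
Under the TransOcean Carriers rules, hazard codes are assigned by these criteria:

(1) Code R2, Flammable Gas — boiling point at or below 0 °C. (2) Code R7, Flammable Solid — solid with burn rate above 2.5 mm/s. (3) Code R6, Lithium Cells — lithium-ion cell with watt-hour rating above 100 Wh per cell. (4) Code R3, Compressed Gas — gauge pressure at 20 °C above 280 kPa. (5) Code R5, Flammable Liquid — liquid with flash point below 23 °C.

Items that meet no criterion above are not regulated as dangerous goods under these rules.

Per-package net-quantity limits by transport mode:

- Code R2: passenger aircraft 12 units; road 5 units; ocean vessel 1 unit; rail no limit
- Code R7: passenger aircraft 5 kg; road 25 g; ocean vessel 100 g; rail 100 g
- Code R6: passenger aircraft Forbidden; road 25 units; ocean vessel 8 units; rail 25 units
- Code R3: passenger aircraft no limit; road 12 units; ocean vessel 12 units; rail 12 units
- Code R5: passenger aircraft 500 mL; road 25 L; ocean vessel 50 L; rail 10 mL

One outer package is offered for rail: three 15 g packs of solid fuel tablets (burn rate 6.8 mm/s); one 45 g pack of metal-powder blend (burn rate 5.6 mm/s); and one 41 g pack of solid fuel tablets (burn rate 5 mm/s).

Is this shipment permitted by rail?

With burn rate 6.8 mm/s (> 2.5 mm/s), the solid fuel tablets fall in Code R7.
With burn rate 5.6 mm/s (> 2.5 mm/s), the metal-powder blend falls in Code R7.
The solid fuel tablets have burn rate 5 mm/s, which is > 2.5 mm/s, so they are Code R7 (Flammable Solid).
Code R7 net quantity: (three 15 g packs = 45 g) + 45 g + 41 g = 131 g.
That exceeds the Code R7 rail limit of 100 g.

No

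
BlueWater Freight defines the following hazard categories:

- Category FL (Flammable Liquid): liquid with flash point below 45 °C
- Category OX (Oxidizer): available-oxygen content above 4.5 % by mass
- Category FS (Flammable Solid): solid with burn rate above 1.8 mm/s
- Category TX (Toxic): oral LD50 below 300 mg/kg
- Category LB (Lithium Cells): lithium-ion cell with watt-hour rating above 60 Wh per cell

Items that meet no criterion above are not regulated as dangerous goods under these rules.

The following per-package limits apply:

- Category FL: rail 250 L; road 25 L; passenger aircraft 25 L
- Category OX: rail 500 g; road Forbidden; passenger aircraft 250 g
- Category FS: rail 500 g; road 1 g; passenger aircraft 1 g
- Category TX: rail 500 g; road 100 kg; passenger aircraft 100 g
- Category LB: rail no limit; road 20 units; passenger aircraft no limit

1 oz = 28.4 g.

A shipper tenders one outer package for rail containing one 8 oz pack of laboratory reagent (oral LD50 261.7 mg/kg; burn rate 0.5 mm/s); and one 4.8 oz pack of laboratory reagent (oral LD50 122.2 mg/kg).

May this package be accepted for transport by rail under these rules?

The laboratory reagent has oral LD50 261.7 mg/kg, which is < 300 mg/kg, so it is Category TX (Toxic).
Oral LD50 122.2 mg/kg meets the Category TX criterion (Toxic), so the laboratory reagent is Category TX.
Category TX net quantity: (one 8 oz pack = 227.2 g) + (one 4.8 oz pack = 136.32 g) = 363.52 g.
363.52 g is within the rail limit of 500 g for Category TX.

Yes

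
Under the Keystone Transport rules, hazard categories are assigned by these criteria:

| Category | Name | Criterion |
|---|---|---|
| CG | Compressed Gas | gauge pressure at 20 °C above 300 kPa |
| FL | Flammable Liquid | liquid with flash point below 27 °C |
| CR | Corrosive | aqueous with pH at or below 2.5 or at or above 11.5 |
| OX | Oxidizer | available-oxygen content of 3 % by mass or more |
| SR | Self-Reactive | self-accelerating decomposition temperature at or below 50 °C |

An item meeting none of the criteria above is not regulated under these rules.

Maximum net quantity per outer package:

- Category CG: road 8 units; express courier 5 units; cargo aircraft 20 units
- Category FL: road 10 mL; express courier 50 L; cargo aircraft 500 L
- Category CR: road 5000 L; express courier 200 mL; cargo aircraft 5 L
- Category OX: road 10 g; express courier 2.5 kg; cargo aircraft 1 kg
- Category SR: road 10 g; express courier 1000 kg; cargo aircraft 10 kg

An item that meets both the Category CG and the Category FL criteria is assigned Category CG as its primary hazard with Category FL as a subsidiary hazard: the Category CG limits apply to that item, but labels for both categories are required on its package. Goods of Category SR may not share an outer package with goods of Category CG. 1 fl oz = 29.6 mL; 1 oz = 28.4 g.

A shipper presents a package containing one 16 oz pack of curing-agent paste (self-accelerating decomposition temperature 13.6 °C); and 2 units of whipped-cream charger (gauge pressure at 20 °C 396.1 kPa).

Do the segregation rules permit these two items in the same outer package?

Curing-agent paste: self-accelerating decomposition temperature 13.6 °C ≤ 50 °C → Category SR (Self-Reactive).
With gauge pressure at 20 °C 396.1 kPa (> 300 kPa), the whipped-cream charger falls in Category CG.
Category SR and Category CG may not share an outer package.

No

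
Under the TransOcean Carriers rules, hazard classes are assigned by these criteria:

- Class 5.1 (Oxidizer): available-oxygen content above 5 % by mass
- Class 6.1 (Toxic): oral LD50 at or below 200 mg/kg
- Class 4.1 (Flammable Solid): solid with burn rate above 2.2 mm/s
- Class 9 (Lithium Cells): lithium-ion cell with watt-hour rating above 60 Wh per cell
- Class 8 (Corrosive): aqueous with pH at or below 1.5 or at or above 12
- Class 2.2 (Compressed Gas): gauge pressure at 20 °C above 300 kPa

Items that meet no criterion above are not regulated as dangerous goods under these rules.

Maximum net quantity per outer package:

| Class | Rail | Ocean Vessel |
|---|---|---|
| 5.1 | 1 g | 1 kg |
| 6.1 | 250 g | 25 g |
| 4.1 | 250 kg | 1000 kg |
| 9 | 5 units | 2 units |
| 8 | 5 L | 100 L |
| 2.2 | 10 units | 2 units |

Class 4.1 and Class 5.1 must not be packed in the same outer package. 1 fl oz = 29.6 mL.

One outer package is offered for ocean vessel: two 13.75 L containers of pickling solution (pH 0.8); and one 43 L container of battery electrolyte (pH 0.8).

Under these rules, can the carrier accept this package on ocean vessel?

Pickling solution: pH 0.8 ≤ 1.5 → Class 8 (Corrosive).
The battery electrolyte has pH 0.8, which is ≤ 1.5, so it is Class 8 (Corrosive).
Total Class 8: (two 13.75 L containers = 27.5 L) + 43 L = 70.5 L.
70.5 L is within the ocean vessel limit of 100 L for Class 8.

Yes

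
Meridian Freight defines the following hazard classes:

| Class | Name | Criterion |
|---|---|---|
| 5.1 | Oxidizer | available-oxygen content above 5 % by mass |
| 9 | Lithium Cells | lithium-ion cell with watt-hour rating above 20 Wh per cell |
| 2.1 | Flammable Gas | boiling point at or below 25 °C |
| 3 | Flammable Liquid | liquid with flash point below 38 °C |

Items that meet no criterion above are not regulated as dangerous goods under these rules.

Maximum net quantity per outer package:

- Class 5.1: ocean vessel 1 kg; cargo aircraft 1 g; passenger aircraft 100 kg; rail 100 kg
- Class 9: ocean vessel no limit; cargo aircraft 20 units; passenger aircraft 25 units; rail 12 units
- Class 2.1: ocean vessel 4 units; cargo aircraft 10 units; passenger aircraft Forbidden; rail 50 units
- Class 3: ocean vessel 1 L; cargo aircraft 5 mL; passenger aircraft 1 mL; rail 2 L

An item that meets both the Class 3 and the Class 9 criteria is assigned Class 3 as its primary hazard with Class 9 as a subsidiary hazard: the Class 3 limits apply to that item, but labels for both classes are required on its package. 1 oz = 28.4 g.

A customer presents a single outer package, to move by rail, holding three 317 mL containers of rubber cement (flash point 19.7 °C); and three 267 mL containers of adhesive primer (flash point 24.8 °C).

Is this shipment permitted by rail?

Yes

Flash point 19.7 °C meets the Class 3 criterion (Flammable Liquid), so the rubber cement is Class 3.
The adhesive primer has flash point 24.8 °C, which is < 38 °C, so it is Class 3 (Flammable Liquid).
Total Class 3: (three 317 mL containers = 951 mL) + (three 267 mL containers = 801 mL) = 1.752 L.
1.752 L ≤ 2 L (rail limit, Class 3) — within limit.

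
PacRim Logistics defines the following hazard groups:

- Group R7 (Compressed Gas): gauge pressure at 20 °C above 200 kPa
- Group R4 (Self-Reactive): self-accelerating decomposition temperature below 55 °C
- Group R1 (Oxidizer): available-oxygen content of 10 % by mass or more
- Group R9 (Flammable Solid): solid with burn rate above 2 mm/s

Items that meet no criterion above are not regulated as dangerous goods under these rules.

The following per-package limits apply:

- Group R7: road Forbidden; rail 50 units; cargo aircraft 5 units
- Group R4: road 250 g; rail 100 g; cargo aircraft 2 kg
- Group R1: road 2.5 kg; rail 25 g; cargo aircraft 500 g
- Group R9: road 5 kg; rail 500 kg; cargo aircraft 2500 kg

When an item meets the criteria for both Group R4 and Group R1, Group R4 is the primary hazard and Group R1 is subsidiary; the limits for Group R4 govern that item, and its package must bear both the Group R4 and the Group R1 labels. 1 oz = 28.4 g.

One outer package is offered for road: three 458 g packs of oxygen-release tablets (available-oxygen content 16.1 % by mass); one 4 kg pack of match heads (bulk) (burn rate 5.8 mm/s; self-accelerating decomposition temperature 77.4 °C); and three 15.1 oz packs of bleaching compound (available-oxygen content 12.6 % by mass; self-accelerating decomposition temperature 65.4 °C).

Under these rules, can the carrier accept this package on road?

Available-oxygen content 16.1 % by mass meets the Group R1 criterion (Oxidizer), so the oxygen-release tablets are Group R1.
The match heads (bulk) have burn rate 5.8 mm/s, which is > 2 mm/s, so they are Group R9 (Flammable Solid).
With available-oxygen content 12.6 % by mass (≥ 10 % by mass), the bleaching compound falls in Group R1.
Total Group R1: (three 458 g packs = 1.374 kg) + (three 15.1 oz packs = 1286.52 g) = 2660.52 g.
That exceeds the Group R1 road limit of 2.5 kg.
Group R9 quantity: 4 kg.
That is within the Group R9 road limit of 5 kg.

No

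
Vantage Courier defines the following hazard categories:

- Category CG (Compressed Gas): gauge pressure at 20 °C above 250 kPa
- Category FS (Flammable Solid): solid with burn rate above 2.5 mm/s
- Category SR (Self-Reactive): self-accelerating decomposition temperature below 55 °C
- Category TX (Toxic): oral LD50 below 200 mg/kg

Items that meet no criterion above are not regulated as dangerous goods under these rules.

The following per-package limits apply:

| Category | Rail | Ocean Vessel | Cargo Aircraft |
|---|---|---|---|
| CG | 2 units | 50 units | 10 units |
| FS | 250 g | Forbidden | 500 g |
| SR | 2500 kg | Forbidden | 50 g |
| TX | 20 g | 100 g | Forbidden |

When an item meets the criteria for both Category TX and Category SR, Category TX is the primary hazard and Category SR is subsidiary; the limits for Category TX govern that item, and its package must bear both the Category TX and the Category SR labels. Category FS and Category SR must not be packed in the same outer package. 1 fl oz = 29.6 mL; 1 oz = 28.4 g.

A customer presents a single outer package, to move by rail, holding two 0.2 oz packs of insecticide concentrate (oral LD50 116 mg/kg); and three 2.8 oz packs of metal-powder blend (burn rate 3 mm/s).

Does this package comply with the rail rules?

Yes

With oral LD50 116 mg/kg (< 200 mg/kg), the insecticide concentrate falls in Category TX.
Metal-powder blend: burn rate 3 mm/s > 2.5 mm/s → Category FS (Flammable Solid).
Category FS quantity: three 2.8 oz packs = 238.56 g.
238.56 g ≤ 250 g (rail limit, Category FS) — within limit.
Category TX quantity: two 0.2 oz packs = 11.36 g.
11.36 g ≤ 20 g (rail limit, Category TX) — within limit.
The segregation rule (Category FS with Category SR) does not apply to Category FS with Category TX.
Every hazard category is within its rail limit and no segregation rule is violated.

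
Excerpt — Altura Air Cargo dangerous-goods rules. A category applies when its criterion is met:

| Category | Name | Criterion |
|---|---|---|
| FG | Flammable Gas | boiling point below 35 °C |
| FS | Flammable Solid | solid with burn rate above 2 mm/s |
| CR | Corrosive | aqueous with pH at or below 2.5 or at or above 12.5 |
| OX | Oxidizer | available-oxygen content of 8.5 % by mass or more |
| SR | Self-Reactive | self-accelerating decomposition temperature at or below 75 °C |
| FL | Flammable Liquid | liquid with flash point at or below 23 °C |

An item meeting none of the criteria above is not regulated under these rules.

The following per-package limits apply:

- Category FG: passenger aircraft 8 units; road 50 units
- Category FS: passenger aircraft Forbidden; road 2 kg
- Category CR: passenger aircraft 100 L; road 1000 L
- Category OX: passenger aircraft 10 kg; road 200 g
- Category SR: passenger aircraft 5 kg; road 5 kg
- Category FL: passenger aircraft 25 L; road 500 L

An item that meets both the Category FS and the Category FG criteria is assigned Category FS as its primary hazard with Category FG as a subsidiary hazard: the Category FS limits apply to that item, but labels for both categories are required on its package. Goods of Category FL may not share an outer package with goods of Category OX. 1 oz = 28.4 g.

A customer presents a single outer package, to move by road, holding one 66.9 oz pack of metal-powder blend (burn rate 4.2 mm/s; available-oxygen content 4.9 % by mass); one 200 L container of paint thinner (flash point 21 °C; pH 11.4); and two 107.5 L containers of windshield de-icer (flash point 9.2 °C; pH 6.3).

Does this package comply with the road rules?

The metal-powder blend has burn rate 4.2 mm/s, which is > 2 mm/s, so it is Category FS (Flammable Solid).
Paint thinner: flash point 21 °C ≤ 23 °C → Category FL (Flammable Liquid).
Flash point 9.2 °C meets the Category FL criterion (Flammable Liquid), so the windshield de-icer is Category FL.
Category FL net quantity: 200 L + (two 107.5 L containers = 215 L) = 415 L.
That is within the Category FL road limit of 500 L.
Category FS quantity: one 66.9 oz pack = 1899.96 g.
That is within the Category FS road limit of 2 kg.
The segregation rule (Category FL with Category OX) does not apply to Category FL with Category FS.
Every hazard category is within its road limit and no segregation rule is violated.

Yes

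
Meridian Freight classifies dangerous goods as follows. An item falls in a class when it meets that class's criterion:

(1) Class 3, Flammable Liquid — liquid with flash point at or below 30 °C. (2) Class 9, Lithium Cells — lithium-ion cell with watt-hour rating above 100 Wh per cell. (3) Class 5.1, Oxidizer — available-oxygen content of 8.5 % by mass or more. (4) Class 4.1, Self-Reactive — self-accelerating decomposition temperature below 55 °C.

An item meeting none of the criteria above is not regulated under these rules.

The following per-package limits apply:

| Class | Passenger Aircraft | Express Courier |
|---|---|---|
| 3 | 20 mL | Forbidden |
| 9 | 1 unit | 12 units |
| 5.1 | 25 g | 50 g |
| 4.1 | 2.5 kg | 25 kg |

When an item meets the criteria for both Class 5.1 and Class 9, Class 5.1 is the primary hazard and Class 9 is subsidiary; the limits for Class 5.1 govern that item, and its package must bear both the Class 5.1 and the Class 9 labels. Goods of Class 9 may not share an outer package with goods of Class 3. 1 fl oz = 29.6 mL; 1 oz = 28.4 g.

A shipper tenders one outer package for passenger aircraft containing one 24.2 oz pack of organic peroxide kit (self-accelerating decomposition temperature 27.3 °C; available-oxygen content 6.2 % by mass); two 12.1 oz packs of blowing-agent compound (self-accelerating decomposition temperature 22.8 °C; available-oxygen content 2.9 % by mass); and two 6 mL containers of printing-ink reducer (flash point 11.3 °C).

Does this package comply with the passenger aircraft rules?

Self-accelerating decomposition temperature 27.3 °C meets the Class 4.1 criterion (Self-Reactive), so the organic peroxide kit is Class 4.1.
Blowing-agent compound: self-accelerating decomposition temperature 22.8 °C < 55 °C → Class 4.1 (Self-Reactive).
Flash point 11.3 °C meets the Class 3 criterion (Flammable Liquid), so the printing-ink reducer is Class 3.
Total Class 4.1: (one 24.2 oz pack = 687.28 g) + (two 12.1 oz packs = 687.28 g) = 1374.56 g.
1374.56 g is within the passenger aircraft limit of 2.5 kg for Class 4.1.
Class 3 quantity: two 6 mL containers = 12 mL.
12 mL is within the passenger aircraft limit of 20 mL for Class 3.
The segregation rule (Class 9 with Class 3) does not apply to Class 4.1 with Class 3.
Every hazard class is within its passenger aircraft limit and no segregation rule is violated.

Yes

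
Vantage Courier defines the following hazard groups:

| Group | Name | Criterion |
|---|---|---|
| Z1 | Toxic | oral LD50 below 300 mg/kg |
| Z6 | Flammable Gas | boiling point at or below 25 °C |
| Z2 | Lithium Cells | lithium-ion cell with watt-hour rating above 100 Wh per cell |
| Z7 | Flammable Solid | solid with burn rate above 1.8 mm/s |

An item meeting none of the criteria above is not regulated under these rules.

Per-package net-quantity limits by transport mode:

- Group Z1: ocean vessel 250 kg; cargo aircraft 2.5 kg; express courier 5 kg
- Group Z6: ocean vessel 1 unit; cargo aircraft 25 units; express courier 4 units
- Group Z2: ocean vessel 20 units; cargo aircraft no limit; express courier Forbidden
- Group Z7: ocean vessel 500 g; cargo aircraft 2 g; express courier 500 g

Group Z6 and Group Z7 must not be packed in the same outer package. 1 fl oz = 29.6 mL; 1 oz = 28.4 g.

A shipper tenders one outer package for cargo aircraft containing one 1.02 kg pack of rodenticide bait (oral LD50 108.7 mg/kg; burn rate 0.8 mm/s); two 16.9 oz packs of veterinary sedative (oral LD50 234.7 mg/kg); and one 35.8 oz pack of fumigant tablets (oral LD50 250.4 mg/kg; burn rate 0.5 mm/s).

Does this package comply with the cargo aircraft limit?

With oral LD50 108.7 mg/kg (< 300 mg/kg), the rodenticide bait falls in Group Z1.
The veterinary sedative has oral LD50 234.7 mg/kg, which is < 300 mg/kg, so it is Group Z1 (Toxic).
With oral LD50 250.4 mg/kg (< 300 mg/kg), the fumigant tablets fall in Group Z1.
Group Z1 net quantity: 1.02 kg + (two 16.9 oz packs = 959.92 g) + (one 35.8 oz pack = 1016.72 g) = 2996.64 g.
That exceeds the Group Z1 cargo aircraft limit of 2.5 kg.

No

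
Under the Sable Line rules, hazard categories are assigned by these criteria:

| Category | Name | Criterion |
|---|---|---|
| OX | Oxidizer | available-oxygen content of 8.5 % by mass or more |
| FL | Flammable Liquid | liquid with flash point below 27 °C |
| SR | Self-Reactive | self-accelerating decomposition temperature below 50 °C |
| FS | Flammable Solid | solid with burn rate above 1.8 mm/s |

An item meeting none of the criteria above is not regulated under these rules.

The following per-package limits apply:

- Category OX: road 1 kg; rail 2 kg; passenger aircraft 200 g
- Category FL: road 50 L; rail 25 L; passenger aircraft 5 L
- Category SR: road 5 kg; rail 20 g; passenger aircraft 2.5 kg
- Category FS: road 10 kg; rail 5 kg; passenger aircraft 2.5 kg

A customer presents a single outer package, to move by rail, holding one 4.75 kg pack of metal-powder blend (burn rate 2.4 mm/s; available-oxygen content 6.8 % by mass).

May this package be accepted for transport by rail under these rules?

Yes

Metal-powder blend: burn rate 2.4 mm/s > 1.8 mm/s → Category FS (Flammable Solid).
Category FS quantity: 4.75 kg.
That is within the Category FS rail limit of 5 kg.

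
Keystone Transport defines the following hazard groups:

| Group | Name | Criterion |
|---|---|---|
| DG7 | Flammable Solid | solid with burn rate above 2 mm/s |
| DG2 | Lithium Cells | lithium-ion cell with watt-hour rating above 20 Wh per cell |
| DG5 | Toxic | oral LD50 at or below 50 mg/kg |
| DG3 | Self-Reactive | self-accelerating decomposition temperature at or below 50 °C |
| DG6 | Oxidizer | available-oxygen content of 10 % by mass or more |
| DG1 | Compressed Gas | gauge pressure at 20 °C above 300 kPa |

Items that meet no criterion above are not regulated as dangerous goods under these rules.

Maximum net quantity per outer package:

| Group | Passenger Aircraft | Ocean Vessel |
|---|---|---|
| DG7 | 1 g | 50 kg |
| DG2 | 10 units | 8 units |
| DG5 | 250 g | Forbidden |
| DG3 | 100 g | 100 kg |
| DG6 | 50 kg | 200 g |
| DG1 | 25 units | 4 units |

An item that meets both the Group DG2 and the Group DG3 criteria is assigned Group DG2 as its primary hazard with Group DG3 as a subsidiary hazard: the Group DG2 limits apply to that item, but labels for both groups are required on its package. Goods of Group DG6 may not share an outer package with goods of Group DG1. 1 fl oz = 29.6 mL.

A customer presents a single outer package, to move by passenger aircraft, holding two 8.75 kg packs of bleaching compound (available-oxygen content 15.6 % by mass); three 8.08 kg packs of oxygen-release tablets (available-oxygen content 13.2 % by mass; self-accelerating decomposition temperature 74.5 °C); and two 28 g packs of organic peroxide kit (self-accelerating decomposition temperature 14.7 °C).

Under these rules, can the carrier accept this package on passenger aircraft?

Yes

With available-oxygen content 15.6 % by mass (≥ 10 % by mass), the bleaching compound falls in Group DG6.
Available-oxygen content 13.2 % by mass meets the Group DG6 criterion (Oxidizer), so the oxygen-release tablets are Group DG6.
With self-accelerating decomposition temperature 14.7 °C (≤ 50 °C), the organic peroxide kit falls in Group DG3.
Group DG6 net quantity: (two 8.75 kg packs = 17.5 kg) + (three 8.08 kg packs = 24.24 kg) = 41.74 kg.
That is within the Group DG6 passenger aircraft limit of 50 kg.
Group DG3 quantity: two 28 g packs = 56 g.
56 g ≤ 100 g (passenger aircraft limit, Group DG3) — within limit.
The segregation rule (Group DG6 with Group DG1) does not apply to Group DG6 with Group DG3.
Every hazard group is within its passenger aircraft limit and no segregation rule is violated.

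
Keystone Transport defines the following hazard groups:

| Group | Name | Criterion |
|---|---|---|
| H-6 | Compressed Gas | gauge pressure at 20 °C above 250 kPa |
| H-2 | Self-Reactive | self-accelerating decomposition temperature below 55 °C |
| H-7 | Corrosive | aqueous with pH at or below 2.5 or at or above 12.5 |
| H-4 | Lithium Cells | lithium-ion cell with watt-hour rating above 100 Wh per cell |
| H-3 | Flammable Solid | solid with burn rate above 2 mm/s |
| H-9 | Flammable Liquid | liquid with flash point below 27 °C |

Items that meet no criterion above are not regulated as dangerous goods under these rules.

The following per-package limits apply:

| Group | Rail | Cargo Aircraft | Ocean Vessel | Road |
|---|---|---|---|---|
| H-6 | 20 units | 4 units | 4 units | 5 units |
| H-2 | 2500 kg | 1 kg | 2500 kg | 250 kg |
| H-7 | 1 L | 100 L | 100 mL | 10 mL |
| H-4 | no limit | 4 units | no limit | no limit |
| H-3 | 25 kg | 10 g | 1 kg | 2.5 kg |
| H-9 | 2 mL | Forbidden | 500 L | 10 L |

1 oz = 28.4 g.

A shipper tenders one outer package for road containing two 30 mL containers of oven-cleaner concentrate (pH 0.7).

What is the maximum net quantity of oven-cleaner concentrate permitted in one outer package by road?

10 mL

Oven-cleaner concentrate: pH 0.7 ≤ 2.5 → Group H-7 (Corrosive).
The road limit for Group H-7 is 10 mL.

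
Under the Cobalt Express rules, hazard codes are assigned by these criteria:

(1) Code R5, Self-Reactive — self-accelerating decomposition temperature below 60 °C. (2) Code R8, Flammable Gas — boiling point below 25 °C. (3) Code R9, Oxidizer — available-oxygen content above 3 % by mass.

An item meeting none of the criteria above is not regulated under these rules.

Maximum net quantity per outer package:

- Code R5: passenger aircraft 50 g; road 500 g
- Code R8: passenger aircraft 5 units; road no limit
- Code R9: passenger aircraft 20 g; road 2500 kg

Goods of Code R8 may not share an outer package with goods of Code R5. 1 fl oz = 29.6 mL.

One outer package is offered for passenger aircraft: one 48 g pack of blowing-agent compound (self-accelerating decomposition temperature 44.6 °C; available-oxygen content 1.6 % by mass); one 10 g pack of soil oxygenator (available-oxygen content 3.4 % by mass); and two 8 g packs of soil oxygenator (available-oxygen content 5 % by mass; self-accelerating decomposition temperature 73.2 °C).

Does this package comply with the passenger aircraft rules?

No

Self-accelerating decomposition temperature 44.6 °C meets the Code R5 criterion (Self-Reactive), so the blowing-agent compound is Code R5.
The soil oxygenator has available-oxygen content 3.4 % by mass, which is > 3 % by mass, so it is Code R9 (Oxidizer).
Soil oxygenator: available-oxygen content 5 % by mass > 3 % by mass → Code R9 (Oxidizer).
Code R9 net quantity: 10 g + (two 8 g packs = 16 g) = 26 g.
26 g > 20 g (passenger aircraft limit, Code R9) — over the limit.
Code R5 quantity: 48 g.
48 g is within the passenger aircraft limit of 50 g for Code R5.
The segregation rule (Code R8 with Code R5) does not apply to Code R9 with Code R5.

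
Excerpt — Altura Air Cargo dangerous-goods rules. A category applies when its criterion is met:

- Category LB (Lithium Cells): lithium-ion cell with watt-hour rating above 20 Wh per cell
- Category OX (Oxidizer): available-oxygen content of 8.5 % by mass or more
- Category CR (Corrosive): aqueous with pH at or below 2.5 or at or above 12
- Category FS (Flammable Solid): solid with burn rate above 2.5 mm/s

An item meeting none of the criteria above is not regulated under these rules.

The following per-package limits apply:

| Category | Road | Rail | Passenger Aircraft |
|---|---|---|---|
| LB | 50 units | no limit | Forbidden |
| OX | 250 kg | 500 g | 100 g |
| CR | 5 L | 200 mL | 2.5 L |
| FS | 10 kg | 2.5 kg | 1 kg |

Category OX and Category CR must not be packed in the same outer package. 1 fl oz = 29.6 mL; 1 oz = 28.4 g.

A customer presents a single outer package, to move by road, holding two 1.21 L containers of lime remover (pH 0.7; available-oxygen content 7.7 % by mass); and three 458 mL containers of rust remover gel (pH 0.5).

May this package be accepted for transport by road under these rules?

Yes

pH 0.7 meets the Category CR criterion (Corrosive), so the lime remover is Category CR.
The rust remover gel has pH 0.5, which is ≤ 2.5, so it is Category CR (Corrosive).
Category CR net quantity: (two 1.21 L containers = 2.42 L) + (three 458 mL containers = 1.374 L) = 3.794 L.
3.794 L ≤ 5 L (road limit, Category CR) — within limit.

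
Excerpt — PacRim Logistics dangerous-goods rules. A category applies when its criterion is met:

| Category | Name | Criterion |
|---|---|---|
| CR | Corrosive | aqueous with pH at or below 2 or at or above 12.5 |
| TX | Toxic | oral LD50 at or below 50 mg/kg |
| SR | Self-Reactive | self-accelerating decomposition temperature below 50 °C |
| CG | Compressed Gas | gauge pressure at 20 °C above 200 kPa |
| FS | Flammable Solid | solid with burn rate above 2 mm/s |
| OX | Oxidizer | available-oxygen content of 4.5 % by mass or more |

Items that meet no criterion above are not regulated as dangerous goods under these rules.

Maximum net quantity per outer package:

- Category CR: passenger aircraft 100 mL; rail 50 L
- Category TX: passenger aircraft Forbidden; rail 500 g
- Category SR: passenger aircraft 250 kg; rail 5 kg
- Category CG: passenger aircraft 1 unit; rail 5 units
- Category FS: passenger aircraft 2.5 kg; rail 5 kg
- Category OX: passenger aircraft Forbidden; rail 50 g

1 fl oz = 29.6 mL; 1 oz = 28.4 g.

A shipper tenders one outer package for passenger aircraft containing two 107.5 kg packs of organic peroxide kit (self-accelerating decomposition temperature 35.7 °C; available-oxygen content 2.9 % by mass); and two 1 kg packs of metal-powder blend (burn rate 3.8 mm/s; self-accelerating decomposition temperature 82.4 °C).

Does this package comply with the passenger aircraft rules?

Yes

With self-accelerating decomposition temperature 35.7 °C (< 50 °C), the organic peroxide kit falls in Category SR.
With burn rate 3.8 mm/s (> 2 mm/s), the metal-powder blend falls in Category FS.
Category FS quantity: two 1 kg packs = 2 kg.
2 kg ≤ 2.5 kg (passenger aircraft limit, Category FS) — within limit.
Category SR quantity: two 107.5 kg packs = 215 kg.
215 kg is within the passenger aircraft limit of 250 kg for Category SR.
Every hazard category is within its passenger aircraft limit and no segregation rule is violated.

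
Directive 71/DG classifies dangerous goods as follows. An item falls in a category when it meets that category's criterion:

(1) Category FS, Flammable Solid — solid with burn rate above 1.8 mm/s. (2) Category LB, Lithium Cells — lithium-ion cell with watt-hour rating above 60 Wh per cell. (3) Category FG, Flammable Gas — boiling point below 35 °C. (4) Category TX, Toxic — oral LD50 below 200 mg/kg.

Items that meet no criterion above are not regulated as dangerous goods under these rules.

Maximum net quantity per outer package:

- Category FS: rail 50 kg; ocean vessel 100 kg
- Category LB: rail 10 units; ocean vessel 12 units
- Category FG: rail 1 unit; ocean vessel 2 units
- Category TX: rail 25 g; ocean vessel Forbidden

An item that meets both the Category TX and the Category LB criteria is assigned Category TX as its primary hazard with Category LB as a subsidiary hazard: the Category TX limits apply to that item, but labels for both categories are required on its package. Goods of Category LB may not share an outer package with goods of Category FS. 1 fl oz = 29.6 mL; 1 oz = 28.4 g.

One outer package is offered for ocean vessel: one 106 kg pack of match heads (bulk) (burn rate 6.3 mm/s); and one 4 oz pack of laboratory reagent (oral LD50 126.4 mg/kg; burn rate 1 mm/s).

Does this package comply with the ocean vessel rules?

Match heads (bulk): burn rate 6.3 mm/s > 1.8 mm/s → Category FS (Flammable Solid).
With oral LD50 126.4 mg/kg (< 200 mg/kg), the laboratory reagent falls in Category TX.
Category FS quantity: 106 kg.
That exceeds the Category FS ocean vessel limit of 100 kg.
Category TX quantity: one 4 oz pack = 113.6 g.
By ocean vessel, Category TX is Forbidden regardless of quantity.
The segregation rule (Category LB with Category FS) does not apply to Category FS with Category TX.

No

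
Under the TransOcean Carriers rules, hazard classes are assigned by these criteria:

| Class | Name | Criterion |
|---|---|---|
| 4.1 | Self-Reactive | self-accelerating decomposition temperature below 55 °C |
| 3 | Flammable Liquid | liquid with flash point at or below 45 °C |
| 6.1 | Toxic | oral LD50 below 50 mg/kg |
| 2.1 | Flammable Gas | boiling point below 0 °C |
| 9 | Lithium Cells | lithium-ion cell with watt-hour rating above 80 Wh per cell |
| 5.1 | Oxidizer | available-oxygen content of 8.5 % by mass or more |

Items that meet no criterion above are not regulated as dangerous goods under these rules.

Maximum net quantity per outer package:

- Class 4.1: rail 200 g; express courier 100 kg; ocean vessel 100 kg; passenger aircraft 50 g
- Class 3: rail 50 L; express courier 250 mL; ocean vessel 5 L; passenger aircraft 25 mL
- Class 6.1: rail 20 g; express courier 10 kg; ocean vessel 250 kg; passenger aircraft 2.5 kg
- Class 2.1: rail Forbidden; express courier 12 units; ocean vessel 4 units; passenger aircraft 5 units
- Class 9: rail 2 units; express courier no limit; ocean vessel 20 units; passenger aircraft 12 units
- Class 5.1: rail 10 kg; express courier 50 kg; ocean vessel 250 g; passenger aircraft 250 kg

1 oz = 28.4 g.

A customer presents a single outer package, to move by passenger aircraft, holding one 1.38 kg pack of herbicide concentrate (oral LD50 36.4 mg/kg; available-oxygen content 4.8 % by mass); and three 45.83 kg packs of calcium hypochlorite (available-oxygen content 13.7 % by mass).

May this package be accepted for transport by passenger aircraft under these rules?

Yes

Oral LD50 36.4 mg/kg meets the Class 6.1 criterion (Toxic), so the herbicide concentrate is Class 6.1.
With available-oxygen content 13.7 % by mass (≥ 8.5 % by mass), the calcium hypochlorite falls in Class 5.1.
Class 5.1 quantity: three 45.83 kg packs = 137.49 kg.
That is within the Class 5.1 passenger aircraft limit of 250 kg.
Class 6.1 quantity: 1.38 kg.
1.38 kg is within the passenger aircraft limit of 2.5 kg for Class 6.1.
Every hazard class is within its passenger aircraft limit and no segregation rule is violated.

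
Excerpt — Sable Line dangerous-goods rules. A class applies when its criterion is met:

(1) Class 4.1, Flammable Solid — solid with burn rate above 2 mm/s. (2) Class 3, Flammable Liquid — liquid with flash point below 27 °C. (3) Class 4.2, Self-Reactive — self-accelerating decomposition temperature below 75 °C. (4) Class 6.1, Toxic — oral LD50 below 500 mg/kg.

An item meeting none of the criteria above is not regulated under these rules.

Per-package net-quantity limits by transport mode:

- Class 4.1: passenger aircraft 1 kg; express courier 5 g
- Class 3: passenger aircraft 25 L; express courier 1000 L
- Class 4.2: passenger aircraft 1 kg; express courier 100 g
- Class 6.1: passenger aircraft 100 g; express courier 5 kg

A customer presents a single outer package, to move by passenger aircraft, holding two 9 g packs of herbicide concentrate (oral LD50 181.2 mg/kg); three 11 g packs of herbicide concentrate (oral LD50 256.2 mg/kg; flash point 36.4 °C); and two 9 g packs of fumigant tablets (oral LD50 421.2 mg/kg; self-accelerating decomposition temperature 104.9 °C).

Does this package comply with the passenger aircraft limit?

With oral LD50 181.2 mg/kg (< 500 mg/kg), the herbicide concentrate falls in Class 6.1.
The herbicide concentrate has oral LD50 256.2 mg/kg, which is < 500 mg/kg, so it is Class 6.1 (Toxic).
The fumigant tablets have oral LD50 421.2 mg/kg, which is < 500 mg/kg, so they are Class 6.1 (Toxic).
Total Class 6.1: (two 9 g packs = 18 g) + (three 11 g packs = 33 g) + (two 9 g packs = 18 g) = 69 g.
That is within the Class 6.1 passenger aircraft limit of 100 g.

Yes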